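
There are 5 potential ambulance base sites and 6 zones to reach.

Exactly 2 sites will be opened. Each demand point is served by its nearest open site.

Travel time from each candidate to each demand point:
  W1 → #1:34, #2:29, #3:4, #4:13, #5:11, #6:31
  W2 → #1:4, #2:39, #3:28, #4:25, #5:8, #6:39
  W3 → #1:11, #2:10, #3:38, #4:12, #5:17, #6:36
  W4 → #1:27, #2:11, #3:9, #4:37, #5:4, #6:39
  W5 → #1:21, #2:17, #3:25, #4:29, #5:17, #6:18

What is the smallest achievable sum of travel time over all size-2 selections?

79

Open {W1, W3}.
  #1→W3 11, #2→W3 10, #3→W1 4, #4→W3 12, #5→W1 11, #6→W1 31  ⇒ total 79.
Compare {W3, W4}: total 82.
Compare {W1, W5}: total 84.
No size-2 selection does better; minimum is 79.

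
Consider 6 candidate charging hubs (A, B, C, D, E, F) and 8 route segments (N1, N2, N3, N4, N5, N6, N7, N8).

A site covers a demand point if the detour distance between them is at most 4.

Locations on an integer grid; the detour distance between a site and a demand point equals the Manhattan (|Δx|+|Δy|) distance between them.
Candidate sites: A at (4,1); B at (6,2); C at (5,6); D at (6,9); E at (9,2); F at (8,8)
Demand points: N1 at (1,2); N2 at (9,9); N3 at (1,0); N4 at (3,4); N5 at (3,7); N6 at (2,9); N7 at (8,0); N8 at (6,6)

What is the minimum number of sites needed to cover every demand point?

4

Coverage sets (demand points within 4 of each site):
  A: {N1, N3, N4}
  B: {N7, N8}
  C: {N4, N5, N8}
  D: {N2, N6, N8}
  E: {N7}
  F: {N2, N8}
No 3 sites suffice: every size-3 union leaves at least one demand point uncovered.
But {A, B, C, D} covers everything, so the minimum is 4.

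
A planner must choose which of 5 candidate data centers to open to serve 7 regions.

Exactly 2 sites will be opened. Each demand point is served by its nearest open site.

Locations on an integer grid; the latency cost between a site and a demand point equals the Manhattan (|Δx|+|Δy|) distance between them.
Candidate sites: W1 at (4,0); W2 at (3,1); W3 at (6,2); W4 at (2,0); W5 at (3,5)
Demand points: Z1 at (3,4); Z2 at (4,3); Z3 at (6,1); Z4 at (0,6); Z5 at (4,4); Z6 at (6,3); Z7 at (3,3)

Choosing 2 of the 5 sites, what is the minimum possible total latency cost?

14

Open {W3, W5}.
  Z1→W5 1, Z2→W3 3, Z3→W3 1, Z4→W5 4, Z5→W5 2, Z6→W3 1, Z7→W5 2  ⇒ total 14.
Compare {W1, W5}: total 20.
Compare {W2, W5}: total 20.
No size-2 selection does better; minimum is 14.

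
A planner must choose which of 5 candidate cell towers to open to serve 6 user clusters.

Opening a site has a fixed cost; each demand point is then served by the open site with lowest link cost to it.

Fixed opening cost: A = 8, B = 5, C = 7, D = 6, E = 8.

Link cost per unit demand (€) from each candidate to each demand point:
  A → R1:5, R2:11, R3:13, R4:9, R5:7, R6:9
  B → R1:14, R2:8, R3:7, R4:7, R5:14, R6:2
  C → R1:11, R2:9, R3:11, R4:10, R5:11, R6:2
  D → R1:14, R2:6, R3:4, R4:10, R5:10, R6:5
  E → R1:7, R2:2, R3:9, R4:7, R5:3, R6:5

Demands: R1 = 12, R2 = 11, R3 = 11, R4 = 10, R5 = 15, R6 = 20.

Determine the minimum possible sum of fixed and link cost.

Open {A, B, D, E}: assign each demand point to its cheapest open site.
  R1→A 12×5=60, R2→E 11×2=22, R3→D 11×4=44, R4→B 10×7=70, R5→E 15×3=45, R6→B 20×2=40
  link cost 281, fixed 27 → total 308.
Compare {A, C, D, E}: link cost 281 + fixed 29 = 310.
Compare {A, B, C, D, E}: link cost 281 + fixed 34 = 315.
Compare {B, D, E}: link cost 305 + fixed 19 = 324.
All other subsets cost ≥ 310. Minimum total cost: 308.

308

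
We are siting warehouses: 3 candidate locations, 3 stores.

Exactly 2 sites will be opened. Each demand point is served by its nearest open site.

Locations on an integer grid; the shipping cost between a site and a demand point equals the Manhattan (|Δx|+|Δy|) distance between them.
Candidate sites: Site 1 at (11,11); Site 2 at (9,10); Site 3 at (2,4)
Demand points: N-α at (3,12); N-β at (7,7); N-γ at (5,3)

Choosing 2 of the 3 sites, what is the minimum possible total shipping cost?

17

Open {Site 2, Site 3}.
  N-α→Site 2 8, N-β→Site 2 5, N-γ→Site 3 4  ⇒ total 17.
Compare {Site 1, Site 3}: total 21.
Compare {Site 1, Site 2}: total 24.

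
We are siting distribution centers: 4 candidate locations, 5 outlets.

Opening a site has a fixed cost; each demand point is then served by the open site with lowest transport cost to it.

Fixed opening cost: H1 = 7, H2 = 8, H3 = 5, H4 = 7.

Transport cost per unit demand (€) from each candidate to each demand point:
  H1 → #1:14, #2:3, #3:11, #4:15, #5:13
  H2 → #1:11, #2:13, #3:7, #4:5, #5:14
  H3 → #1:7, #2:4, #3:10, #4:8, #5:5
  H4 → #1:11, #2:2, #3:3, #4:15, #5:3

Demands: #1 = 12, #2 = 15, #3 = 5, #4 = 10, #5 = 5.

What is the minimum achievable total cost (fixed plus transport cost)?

Open {H2, H3, H4}: assign each demand point to its cheapest open site.
  #1→H3 12×7=84, #2→H4 15×2=30, #3→H4 5×3=15, #4→H2 10×5=50, #5→H4 5×3=15
  transport cost 194, fixed 20 → total 214.
Compare {H1, H2, H3, H4}: transport cost 194 + fixed 27 = 221.
Compare {H3, H4}: transport cost 224 + fixed 12 = 236.
Compare {H1, H3, H4}: transport cost 224 + fixed 19 = 243.
All other subsets cost ≥ 221. Minimum total cost: 214.

214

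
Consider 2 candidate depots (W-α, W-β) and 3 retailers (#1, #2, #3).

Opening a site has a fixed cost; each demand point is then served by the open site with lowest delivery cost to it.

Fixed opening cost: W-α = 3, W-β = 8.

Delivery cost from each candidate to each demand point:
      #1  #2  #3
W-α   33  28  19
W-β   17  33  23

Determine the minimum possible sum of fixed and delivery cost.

75

Open {W-α, W-β}: assign each demand point to its cheapest open site.
  #1→W-β 17, #2→W-α 28, #3→W-α 19
  delivery cost 64, fixed 11 → total 75.
Compare {W-β}: delivery cost 73 + fixed 8 = 81.
Compare {W-α}: delivery cost 80 + fixed 3 = 83.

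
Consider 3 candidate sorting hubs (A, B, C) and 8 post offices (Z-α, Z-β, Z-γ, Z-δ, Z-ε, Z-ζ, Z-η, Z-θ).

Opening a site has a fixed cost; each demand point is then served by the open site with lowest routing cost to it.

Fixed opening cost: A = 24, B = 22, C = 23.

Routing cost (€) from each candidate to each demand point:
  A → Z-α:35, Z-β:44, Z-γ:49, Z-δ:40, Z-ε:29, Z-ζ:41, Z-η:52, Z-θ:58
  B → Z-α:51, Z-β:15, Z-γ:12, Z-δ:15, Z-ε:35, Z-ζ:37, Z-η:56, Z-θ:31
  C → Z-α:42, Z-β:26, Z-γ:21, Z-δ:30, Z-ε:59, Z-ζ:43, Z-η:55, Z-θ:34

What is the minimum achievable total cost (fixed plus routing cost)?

Open {A, B}: assign each demand point to its cheapest open site.
  Z-α→A 35, Z-β→B 15, Z-γ→B 12, Z-δ→B 15, Z-ε→A 29, Z-ζ→B 37, Z-η→A 52, Z-θ→B 31
  routing cost 226, fixed 46 → total 272.
Compare {B}: routing cost 252 + fixed 22 = 274.
Compare {B, C}: routing cost 242 + fixed 45 = 287.
Compare {A, B, C}: routing cost 226 + fixed 69 = 295.
All other subsets cost ≥ 274. Minimum total cost: 272.

272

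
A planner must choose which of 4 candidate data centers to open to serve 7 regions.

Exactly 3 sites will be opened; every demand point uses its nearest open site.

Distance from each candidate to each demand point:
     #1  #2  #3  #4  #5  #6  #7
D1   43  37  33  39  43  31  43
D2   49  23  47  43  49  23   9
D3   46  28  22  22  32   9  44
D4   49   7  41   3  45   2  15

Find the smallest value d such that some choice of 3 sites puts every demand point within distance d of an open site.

Open {D1, D2, D3}.
  Farthest demand point is #1 at distance 43 (to D1); all others are ≤ 43.
With {D1, D2, D4} the worst case is 43.
With {D1, D3, D4} the worst case is 43.
No size-3 selection achieves below 43.

43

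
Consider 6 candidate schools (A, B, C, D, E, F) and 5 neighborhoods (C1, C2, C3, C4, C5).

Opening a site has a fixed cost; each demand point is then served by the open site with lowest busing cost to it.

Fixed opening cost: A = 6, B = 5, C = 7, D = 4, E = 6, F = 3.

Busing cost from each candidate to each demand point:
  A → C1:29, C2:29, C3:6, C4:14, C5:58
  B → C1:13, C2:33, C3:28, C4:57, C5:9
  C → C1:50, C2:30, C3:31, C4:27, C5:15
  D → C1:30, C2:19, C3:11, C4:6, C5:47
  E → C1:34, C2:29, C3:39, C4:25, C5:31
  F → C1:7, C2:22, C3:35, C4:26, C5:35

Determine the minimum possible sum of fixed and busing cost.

Open {B, D, F}: assign each demand point to its cheapest open site.
  C1→F 7, C2→D 19, C3→D 11, C4→D 6, C5→B 9
  busing cost 52, fixed 12 → total 64.
Compare {A, B, D, F}: busing cost 47 + fixed 18 = 65.
Compare {B, D}: busing cost 58 + fixed 9 = 67.
Compare {A, B, D}: busing cost 53 + fixed 15 = 68.
All other subsets cost ≥ 65. Minimum total cost: 64.

64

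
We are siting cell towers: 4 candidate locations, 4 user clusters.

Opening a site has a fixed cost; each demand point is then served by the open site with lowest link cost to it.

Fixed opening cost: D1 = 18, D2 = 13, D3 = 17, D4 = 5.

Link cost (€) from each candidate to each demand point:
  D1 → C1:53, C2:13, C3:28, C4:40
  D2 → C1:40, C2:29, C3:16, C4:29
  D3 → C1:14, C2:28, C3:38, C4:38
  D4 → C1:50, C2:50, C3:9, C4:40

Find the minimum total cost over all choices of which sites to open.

Open {D3, D4}: assign each demand point to its cheapest open site.
  C1→D3 14, C2→D3 28, C3→D4 9, C4→D3 38
  link cost 89, fixed 22 → total 111.
Compare {D1, D3, D4}: link cost 74 + fixed 40 = 114.
Compare {D2, D3, D4}: link cost 80 + fixed 35 = 115.
Compare {D2, D3}: link cost 87 + fixed 30 = 117.
All other subsets cost ≥ 114. Minimum total cost: 111.

111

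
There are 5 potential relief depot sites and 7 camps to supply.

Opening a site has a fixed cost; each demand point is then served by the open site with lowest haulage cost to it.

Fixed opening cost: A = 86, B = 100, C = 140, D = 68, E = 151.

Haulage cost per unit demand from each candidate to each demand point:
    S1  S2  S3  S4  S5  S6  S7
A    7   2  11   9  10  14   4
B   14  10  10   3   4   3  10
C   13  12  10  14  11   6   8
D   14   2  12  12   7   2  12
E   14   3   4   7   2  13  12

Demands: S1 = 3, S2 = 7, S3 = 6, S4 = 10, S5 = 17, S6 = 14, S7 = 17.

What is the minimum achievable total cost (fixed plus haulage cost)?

Open {A, B}: assign each demand point to its cheapest open site.
  S1→A 3×7=21, S2→A 7×2=14, S3→B 6×10=60, S4→B 10×3=30, S5→B 17×4=68, S6→B 14×3=42, S7→A 17×4=68
  haulage cost 303, fixed 186 → total 489.
Compare {A, B, D}: haulage cost 289 + fixed 254 = 543.
Compare {A, D}: haulage cost 406 + fixed 154 = 560.
Compare {A, D, E}: haulage cost 259 + fixed 305 = 564.
All other subsets cost ≥ 543. Minimum total cost: 489.

489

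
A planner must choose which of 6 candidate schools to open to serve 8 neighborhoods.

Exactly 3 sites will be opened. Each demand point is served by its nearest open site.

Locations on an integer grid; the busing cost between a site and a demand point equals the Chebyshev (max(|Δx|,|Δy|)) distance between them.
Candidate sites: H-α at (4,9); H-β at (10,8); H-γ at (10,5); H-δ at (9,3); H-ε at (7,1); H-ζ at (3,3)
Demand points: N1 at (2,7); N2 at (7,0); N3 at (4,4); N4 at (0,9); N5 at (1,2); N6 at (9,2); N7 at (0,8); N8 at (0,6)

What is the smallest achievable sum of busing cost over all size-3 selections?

19

Open {H-α, H-ε, H-ζ}.
  N1→H-α 2, N2→H-ε 1, N3→H-ζ 1, N4→H-α 4, N5→H-ζ 2, N6→H-ε 2, N7→H-α 4, N8→H-ζ 3  ⇒ total 19.
Compare {H-α, H-δ, H-ζ}: total 20.
Compare {H-α, H-γ, H-ζ}: total 23.
No size-3 selection does better; minimum is 19.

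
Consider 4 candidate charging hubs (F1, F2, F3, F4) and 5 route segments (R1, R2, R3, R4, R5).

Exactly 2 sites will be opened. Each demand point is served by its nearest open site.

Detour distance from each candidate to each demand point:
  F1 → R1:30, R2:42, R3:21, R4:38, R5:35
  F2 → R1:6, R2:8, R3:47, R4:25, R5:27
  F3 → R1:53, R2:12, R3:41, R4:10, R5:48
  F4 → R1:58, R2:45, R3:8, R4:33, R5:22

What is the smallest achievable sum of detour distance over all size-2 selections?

Open {F2, F4}.
  R1→F2 6, R2→F2 8, R3→F4 8, R4→F2 25, R5→F4 22  ⇒ total 69.
Compare {F1, F2}: total 87.
Compare {F2, F3}: total 92.
No size-2 selection does better; minimum is 69.

69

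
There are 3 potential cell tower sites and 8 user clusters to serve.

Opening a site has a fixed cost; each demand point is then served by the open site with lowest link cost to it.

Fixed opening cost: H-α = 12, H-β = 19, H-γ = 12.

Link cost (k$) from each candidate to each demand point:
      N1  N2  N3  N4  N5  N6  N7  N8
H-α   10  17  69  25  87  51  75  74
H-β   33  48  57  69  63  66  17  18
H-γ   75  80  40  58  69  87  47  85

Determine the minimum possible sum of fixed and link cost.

Open {H-α, H-β, H-γ}: assign each demand point to its cheapest open site.
  N1→H-α 10, N2→H-α 17, N3→H-γ 40, N4→H-α 25, N5→H-β 63, N6→H-α 51, N7→H-β 17, N8→H-β 18
  link cost 241, fixed 43 → total 284.
Compare {H-α, H-β}: link cost 258 + fixed 31 = 289.
Compare {H-α, H-γ}: link cost 333 + fixed 24 = 357.
Compare {H-β, H-γ}: link cost 343 + fixed 31 = 374.
All other subsets cost ≥ 289. Minimum total cost: 284.

284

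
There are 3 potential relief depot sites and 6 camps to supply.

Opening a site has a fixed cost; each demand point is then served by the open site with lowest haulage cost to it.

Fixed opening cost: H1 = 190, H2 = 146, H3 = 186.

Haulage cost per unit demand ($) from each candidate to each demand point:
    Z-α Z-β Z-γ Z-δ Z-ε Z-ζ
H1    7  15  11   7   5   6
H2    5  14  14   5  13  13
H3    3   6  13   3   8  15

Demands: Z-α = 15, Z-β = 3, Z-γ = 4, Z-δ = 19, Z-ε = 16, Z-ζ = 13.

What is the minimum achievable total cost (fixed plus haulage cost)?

Open {H1}: assign each demand point to its cheapest open site.
  Z-α→H1 15×7=105, Z-β→H1 3×15=45, Z-γ→H1 4×11=44, Z-δ→H1 19×7=133, Z-ε→H1 16×5=80, Z-ζ→H1 13×6=78
  haulage cost 485, fixed 190 → total 675.
Compare {H3}: haulage cost 495 + fixed 186 = 681.
Compare {H1, H3}: haulage cost 322 + fixed 376 = 698.
Compare {H1, H2}: haulage cost 414 + fixed 336 = 750.
All other subsets cost ≥ 681. Minimum total cost: 675.

675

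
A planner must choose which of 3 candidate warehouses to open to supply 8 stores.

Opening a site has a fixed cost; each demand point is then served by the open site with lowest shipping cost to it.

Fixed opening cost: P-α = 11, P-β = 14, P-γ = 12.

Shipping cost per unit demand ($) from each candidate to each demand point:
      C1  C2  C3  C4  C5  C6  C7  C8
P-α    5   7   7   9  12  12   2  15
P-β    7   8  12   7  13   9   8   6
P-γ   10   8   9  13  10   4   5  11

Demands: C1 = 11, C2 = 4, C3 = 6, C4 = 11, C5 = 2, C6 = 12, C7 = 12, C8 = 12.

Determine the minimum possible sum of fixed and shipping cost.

Open {P-α, P-β, P-γ}: assign each demand point to its cheapest open site.
  C1→P-α 11×5=55, C2→P-α 4×7=28, C3→P-α 6×7=42, C4→P-β 11×7=77, C5→P-γ 2×10=20, C6→P-γ 12×4=48, C7→P-α 12×2=24, C8→P-β 12×6=72
  shipping cost 366, fixed 37 → total 403.
Compare {P-α, P-β}: shipping cost 430 + fixed 25 = 455.
Compare {P-β, P-γ}: shipping cost 440 + fixed 26 = 466.
Compare {P-α, P-γ}: shipping cost 448 + fixed 23 = 471.
All other subsets cost ≥ 455. Minimum total cost: 403.

403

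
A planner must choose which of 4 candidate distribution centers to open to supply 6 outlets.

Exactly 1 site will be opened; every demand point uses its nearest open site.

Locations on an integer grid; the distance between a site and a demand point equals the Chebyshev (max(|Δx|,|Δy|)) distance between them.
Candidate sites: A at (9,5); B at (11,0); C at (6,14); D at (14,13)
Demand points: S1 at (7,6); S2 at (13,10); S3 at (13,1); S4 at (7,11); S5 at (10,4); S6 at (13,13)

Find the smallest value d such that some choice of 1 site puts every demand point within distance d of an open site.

8

Open {A}.
  Farthest demand point is S6 at distance 8 (to A); all others are ≤ 8.
With {D} the worst case is 12.
With {B} the worst case is 13.
No size-1 selection achieves below 8.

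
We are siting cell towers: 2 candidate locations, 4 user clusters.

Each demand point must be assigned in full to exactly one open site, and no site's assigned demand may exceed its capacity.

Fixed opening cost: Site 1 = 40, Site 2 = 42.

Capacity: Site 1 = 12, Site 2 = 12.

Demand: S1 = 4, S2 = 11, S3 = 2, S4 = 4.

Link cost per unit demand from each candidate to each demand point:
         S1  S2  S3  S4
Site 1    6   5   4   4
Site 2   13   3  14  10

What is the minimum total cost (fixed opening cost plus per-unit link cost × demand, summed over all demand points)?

Open {Site 1, Site 2}; cheapest assignment that respects the capacities:
  Site 1 (cap 12, load 10): S1, S3, S4 — cost 4×6 + 2×4 + 4×4 = 48
  Site 2 (cap 12, load 11): S2 — cost 11×3 = 33
  Shipping 81, fixed 82 → total 163.
  Any other capacity-feasible assignment to {Site 1, Site 2} ships for at least 81.
Total demand is 21 and no other set of sites has combined capacity ≥ 21, so {Site 1, Site 2} is the only feasible choice of open sites. Minimum: 163.

163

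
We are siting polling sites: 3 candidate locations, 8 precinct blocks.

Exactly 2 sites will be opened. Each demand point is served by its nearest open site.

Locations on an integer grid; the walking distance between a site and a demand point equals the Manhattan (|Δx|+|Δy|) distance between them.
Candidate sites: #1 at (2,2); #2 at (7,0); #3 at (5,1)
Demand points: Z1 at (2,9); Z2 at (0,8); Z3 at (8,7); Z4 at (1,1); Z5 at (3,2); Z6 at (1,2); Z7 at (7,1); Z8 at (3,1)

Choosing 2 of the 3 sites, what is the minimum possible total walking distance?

30

Open {#1, #2}.
  Z1→#1 7, Z2→#1 8, Z3→#2 8, Z4→#1 2, Z5→#1 1, Z6→#1 1, Z7→#2 1, Z8→#1 2  ⇒ total 30.
Compare {#1, #3}: total 32.
Compare {#2, #3}: total 46.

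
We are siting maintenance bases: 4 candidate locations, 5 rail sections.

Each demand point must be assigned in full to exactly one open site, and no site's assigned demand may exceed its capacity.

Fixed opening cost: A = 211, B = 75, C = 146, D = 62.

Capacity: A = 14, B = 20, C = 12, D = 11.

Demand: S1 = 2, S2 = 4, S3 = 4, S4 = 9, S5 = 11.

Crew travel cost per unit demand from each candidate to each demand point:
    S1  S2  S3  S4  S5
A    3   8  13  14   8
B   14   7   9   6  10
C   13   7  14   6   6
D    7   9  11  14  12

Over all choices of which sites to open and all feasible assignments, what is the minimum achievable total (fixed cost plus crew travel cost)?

395

Open {B, D}; cheapest assignment that respects the capacities:
  B (cap 20, load 20): S4, S5 — cost 9×6 + 11×10 = 164
  D (cap 11, load 10): S1, S2, S3 — cost 2×7 + 4×9 + 4×11 = 94
  Shipping 258, fixed 137 → total 395.
  Any other capacity-feasible assignment to {B, D} ships for at least 258.
Compare {B, C}: its best feasible assignment gives total 433.
Compare {B, C, D}: its best feasible assignment gives total 481.
Every other set of open sites that can feasibly serve all demand totals ≥ 433 even under its best assignment. Minimum: 395.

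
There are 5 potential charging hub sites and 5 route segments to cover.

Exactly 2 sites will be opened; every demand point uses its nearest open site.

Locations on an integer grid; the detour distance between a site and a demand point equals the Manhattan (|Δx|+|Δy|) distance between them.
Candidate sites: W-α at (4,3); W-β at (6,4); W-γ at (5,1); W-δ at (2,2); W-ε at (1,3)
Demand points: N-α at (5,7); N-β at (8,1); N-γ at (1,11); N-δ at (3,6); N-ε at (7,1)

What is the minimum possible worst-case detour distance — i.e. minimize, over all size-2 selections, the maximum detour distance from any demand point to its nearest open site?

Open {W-α, W-ε}.
  Farthest demand point is N-γ at detour distance 8 (to W-ε); all others are ≤ 8.
With {W-β, W-ε} the worst case is 8.
With {W-γ, W-ε} the worst case is 8.
No size-2 selection achieves below 8.

8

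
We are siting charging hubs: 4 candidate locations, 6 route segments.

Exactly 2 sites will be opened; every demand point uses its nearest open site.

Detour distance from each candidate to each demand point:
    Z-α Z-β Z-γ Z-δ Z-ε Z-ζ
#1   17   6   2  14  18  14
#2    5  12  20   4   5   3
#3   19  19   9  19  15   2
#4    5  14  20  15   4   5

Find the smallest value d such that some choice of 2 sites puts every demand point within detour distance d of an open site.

Open {#1, #2}.
  Farthest demand point is Z-β at detour distance 6 (to #1); all others are ≤ 6.
With {#2, #3} the worst case is 12.
With {#1, #4} the worst case is 14.
No size-2 selection achieves below 6.

6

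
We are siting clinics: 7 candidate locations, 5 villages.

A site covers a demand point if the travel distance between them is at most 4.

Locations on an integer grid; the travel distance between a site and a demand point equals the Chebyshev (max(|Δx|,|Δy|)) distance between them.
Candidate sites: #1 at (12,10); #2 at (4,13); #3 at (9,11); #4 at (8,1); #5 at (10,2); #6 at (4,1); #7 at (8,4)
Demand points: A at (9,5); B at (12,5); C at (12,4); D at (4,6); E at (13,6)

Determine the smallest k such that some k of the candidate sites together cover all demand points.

2

Coverage sets (demand points within 4 of each site):
  #1: {E}
  #2: {}
  #3: {}
  #4: {A, B, C}
  #5: {A, B, C, E}
  #6: {}
  #7: {A, B, C, D}
No single site covers all 5 demand points.
But {#1, #7} covers everything, so the minimum is 2.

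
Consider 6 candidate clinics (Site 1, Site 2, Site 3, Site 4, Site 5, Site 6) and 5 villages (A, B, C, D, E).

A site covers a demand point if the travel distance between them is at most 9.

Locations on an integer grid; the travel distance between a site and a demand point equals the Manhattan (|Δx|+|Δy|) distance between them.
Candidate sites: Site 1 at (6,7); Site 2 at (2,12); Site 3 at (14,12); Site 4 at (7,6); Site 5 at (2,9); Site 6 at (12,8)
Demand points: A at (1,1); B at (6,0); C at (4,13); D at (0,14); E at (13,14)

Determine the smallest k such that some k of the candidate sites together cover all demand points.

3

Coverage sets (demand points within 9 of each site):
  Site 1: {B, C}
  Site 2: {C, D}
  Site 3: {E}
  Site 4: {B}
  Site 5: {A, C, D}
  Site 6: {E}
No 2 sites suffice: every size-2 union leaves at least one demand point uncovered.
But {Site 1, Site 3, Site 5} covers everything, so the minimum is 3.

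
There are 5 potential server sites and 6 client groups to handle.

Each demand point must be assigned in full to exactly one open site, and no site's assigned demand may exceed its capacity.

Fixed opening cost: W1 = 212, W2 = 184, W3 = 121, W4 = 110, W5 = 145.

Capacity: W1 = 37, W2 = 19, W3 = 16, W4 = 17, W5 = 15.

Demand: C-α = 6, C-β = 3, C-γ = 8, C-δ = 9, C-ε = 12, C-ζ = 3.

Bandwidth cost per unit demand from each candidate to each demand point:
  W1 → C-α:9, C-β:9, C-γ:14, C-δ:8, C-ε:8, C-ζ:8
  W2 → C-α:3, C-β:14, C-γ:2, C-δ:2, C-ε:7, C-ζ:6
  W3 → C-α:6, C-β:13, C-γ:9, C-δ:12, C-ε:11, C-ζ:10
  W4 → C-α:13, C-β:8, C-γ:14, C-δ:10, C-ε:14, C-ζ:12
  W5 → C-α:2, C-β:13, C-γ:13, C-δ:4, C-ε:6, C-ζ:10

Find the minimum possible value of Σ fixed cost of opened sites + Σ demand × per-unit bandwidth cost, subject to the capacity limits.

Open {W1, W2}; cheapest assignment that respects the capacities:
  W1 (cap 37, load 24): C-α, C-β, C-ε, C-ζ — cost 6×9 + 3×9 + 12×8 + 3×8 = 201
  W2 (cap 19, load 17): C-γ, C-δ — cost 8×2 + 9×2 = 34
  Shipping 235, fixed 396 → total 631.
  Any other capacity-feasible assignment to {W1, W2} ships for at least 235.
Compare {W1, W3}: its best feasible assignment gives total 660.
Compare {W2, W3, W5}: its best feasible assignment gives total 661.
Every other set of open sites that can feasibly serve all demand totals ≥ 660 even under its best assignment. Minimum: 631.

631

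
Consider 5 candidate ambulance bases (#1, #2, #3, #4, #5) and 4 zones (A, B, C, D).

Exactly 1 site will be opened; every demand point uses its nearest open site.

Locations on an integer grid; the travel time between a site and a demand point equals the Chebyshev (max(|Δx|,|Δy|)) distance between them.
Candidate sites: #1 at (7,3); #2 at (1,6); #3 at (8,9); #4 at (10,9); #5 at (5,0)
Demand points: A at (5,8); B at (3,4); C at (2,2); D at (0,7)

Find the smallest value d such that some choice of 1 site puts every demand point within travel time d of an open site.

Open {#2}.
  Farthest demand point is A at travel time 4 (to #2); all others are ≤ 4.
With {#1} the worst case is 7.
With {#3} the worst case is 8.
No size-1 selection achieves below 4.

4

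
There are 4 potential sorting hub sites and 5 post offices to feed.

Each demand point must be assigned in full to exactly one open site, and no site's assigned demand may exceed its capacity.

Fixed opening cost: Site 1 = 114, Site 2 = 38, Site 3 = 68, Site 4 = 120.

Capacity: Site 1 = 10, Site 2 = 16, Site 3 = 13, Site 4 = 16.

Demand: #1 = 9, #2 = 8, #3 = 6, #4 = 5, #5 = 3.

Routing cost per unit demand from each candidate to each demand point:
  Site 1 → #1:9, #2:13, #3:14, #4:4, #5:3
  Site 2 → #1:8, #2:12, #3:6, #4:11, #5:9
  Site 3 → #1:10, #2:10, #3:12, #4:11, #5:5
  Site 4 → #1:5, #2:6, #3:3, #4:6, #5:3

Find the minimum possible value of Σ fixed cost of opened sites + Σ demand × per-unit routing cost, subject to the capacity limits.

Open {Site 2, Site 4}; cheapest assignment that respects the capacities:
  Site 2 (cap 16, load 15): #1, #3 — cost 9×8 + 6×6 = 108
  Site 4 (cap 16, load 16): #2, #4, #5 — cost 8×6 + 5×6 + 3×3 = 87
  Shipping 195, fixed 158 → total 353.
  Any other capacity-feasible assignment to {Site 2, Site 4} ships for at least 195.
Compare {Site 2, Site 3, Site 4}: its best feasible assignment gives total 421.
Compare {Site 1, Site 2, Site 3}: its best feasible assignment gives total 437.
Every other set of open sites that can feasibly serve all demand totals ≥ 421 even under its best assignment. Minimum: 353.

353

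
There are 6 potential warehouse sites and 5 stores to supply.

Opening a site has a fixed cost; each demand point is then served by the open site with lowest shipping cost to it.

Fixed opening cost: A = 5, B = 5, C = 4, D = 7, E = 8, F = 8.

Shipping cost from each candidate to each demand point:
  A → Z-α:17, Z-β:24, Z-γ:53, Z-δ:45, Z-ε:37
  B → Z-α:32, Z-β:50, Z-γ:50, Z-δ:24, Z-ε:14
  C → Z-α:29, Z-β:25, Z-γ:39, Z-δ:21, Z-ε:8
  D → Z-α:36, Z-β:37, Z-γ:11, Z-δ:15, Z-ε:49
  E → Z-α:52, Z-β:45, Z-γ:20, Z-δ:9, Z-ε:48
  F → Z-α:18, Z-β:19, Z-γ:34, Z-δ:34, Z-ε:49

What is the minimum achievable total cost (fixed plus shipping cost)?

90

Open {C, D, F}: assign each demand point to its cheapest open site.
  Z-α→F 18, Z-β→F 19, Z-γ→D 11, Z-δ→D 15, Z-ε→C 8
  shipping cost 71, fixed 19 → total 90.
Compare {A, C, D}: shipping cost 75 + fixed 16 = 91.
Compare {C, D, E, F}: shipping cost 65 + fixed 27 = 92.
Compare {A, C, D, E}: shipping cost 69 + fixed 24 = 93.
All other subsets cost ≥ 91. Minimum total cost: 90.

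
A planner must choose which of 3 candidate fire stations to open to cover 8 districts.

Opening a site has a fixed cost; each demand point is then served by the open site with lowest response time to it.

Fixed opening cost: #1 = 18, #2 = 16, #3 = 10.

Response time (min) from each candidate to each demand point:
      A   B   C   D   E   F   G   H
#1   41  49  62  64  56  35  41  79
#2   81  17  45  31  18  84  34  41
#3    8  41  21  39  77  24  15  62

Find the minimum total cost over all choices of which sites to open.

201

Open {#2, #3}: assign each demand point to its cheapest open site.
  A→#3 8, B→#2 17, C→#3 21, D→#2 31, E→#2 18, F→#3 24, G→#3 15, H→#2 41
  response time 175, fixed 26 → total 201.
Compare {#1, #2, #3}: response time 175 + fixed 44 = 219.
Compare {#1, #3}: response time 266 + fixed 28 = 294.
Compare {#1, #2}: response time 262 + fixed 34 = 296.
All other subsets cost ≥ 219. Minimum total cost: 201.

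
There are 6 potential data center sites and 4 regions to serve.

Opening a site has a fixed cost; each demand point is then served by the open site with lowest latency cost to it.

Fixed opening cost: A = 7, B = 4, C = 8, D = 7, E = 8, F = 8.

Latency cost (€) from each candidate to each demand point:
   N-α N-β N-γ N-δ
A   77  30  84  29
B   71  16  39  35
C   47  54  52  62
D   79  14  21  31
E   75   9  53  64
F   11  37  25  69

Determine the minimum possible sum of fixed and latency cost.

92

Open {D, F}: assign each demand point to its cheapest open site.
  N-α→F 11, N-β→D 14, N-γ→D 21, N-δ→D 31
  latency cost 77, fixed 15 → total 92.
Compare {D, E, F}: latency cost 72 + fixed 23 = 95.
Compare {B, D, F}: latency cost 77 + fixed 19 = 96.
Compare {A, D, F}: latency cost 75 + fixed 22 = 97.
All other subsets cost ≥ 95. Minimum total cost: 92.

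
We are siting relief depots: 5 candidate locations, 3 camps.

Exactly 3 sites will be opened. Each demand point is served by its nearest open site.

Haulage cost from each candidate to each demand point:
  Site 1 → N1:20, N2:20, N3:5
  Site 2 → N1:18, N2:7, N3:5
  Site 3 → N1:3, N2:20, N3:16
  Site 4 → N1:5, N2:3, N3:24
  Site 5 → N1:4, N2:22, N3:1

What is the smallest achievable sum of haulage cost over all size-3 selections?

7

Open {Site 3, Site 4, Site 5}.
  N1→Site 3 3, N2→Site 4 3, N3→Site 5 1  ⇒ total 7.
Compare {Site 1, Site 4, Site 5}: total 8.
Compare {Site 2, Site 4, Site 5}: total 8.
No size-3 selection does better; minimum is 7.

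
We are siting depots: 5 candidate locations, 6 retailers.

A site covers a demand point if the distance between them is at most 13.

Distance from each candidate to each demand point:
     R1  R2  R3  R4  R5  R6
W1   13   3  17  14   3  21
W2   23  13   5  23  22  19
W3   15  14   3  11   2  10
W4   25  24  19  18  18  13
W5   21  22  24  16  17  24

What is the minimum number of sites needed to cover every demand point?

2

Coverage sets (demand points within 13 of each site):
  W1: {R1, R2, R5}
  W2: {R2, R3}
  W3: {R3, R4, R5, R6}
  W4: {R6}
  W5: {}
No single site covers all 6 demand points.
But {W1, W3} covers everything, so the minimum is 2.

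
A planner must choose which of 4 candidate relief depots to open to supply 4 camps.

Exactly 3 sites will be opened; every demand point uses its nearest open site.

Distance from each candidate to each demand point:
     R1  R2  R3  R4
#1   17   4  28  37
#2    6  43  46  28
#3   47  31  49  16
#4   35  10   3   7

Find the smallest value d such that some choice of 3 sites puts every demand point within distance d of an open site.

7

Open {#1, #2, #4}.
  Farthest demand point is R4 at distance 7 (to #4); all others are ≤ 7.
With {#2, #3, #4} the worst case is 10.
With {#1, #3, #4} the worst case is 17.
No size-3 selection achieves below 7.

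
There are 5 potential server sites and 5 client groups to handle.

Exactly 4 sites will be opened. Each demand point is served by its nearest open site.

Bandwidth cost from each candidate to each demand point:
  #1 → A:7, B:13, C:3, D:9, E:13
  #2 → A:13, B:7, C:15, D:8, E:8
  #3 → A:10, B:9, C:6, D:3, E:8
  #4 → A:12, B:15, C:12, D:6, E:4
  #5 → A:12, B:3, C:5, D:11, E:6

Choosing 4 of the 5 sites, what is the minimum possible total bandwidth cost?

Open {#1, #3, #4, #5}.
  A→#1 7, B→#5 3, C→#1 3, D→#3 3, E→#4 4  ⇒ total 20.
Compare {#1, #2, #3, #5}: total 22.
Compare {#1, #2, #4, #5}: total 23.
No size-4 selection does better; minimum is 20.

20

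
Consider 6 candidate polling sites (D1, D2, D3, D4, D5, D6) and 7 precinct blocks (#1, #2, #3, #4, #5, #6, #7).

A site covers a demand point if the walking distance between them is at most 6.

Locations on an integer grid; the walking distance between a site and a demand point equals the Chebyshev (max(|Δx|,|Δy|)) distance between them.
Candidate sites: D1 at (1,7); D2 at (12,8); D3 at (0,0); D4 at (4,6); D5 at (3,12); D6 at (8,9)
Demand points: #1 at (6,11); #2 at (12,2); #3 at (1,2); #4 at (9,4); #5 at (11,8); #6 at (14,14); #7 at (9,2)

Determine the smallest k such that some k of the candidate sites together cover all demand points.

Coverage sets (demand points within 6 of each site):
  D1: {#1, #3}
  D2: {#1, #2, #4, #5, #6, #7}
  D3: {#3}
  D4: {#1, #3, #4, #7}
  D5: {#1}
  D6: {#1, #4, #5, #6}
No single site covers all 7 demand points.
But {D1, D2} covers everything, so the minimum is 2.

2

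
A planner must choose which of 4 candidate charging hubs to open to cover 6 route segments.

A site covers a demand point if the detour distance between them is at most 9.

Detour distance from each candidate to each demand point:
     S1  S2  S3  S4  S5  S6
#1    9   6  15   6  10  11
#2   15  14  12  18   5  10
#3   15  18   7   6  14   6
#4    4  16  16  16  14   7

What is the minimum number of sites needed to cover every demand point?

Coverage sets (demand points within 9 of each site):
  #1: {S1, S2, S4}
  #2: {S5}
  #3: {S3, S4, S6}
  #4: {S1, S6}
No 2 sites suffice: every size-2 union leaves at least one demand point uncovered.
But {#1, #2, #3} covers everything, so the minimum is 3.

3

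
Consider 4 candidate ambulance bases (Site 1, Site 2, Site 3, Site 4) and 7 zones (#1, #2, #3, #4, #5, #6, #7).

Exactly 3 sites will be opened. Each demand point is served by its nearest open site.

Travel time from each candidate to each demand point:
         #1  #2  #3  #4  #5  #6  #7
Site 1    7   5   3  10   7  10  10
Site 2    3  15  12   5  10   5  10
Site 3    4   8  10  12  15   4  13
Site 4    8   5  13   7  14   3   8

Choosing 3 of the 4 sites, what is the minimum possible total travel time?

34

Open {Site 1, Site 2, Site 4}.
  #1→Site 2 3, #2→Site 1 5, #3→Site 1 3, #4→Site 2 5, #5→Site 1 7, #6→Site 4 3, #7→Site 4 8  ⇒ total 34.
Compare {Site 1, Site 2, Site 3}: total 37.
Compare {Site 1, Site 3, Site 4}: total 37.
No size-3 selection does better; minimum is 34.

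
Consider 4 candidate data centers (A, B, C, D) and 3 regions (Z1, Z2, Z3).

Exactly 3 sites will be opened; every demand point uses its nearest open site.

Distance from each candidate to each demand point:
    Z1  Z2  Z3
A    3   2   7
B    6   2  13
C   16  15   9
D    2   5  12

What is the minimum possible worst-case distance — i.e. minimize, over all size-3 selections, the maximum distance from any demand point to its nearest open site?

7

Open {A, B, C}.
  Farthest demand point is Z3 at distance 7 (to A); all others are ≤ 7.
With {A, B, D} the worst case is 7.
With {A, C, D} the worst case is 7.
No size-3 selection achieves below 7.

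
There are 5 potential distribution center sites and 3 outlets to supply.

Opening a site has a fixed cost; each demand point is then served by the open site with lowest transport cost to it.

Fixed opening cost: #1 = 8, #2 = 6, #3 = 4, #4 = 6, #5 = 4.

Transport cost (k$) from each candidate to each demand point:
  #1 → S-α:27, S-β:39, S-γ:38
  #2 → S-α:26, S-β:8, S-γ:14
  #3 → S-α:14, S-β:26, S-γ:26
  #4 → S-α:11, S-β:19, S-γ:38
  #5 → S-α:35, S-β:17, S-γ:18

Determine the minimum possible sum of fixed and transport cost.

Open {#2, #4}: assign each demand point to its cheapest open site.
  S-α→#4 11, S-β→#2 8, S-γ→#2 14
  transport cost 33, fixed 12 → total 45.
Compare {#2, #3}: transport cost 36 + fixed 10 = 46.
Compare {#2, #3, #4}: transport cost 33 + fixed 16 = 49.
Compare {#2, #4, #5}: transport cost 33 + fixed 16 = 49.
All other subsets cost ≥ 46. Minimum total cost: 45.

45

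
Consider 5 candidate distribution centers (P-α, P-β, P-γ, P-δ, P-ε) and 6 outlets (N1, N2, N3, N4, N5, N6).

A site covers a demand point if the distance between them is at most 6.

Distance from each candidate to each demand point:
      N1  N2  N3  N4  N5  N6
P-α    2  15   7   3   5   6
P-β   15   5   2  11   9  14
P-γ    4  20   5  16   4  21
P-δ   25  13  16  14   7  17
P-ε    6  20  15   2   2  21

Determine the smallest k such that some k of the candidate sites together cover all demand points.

Coverage sets (demand points within 6 of each site):
  P-α: {N1, N4, N5, N6}
  P-β: {N2, N3}
  P-γ: {N1, N3, N5}
  P-δ: {}
  P-ε: {N1, N4, N5}
No single site covers all 6 demand points.
But {P-α, P-β} covers everything, so the minimum is 2.

2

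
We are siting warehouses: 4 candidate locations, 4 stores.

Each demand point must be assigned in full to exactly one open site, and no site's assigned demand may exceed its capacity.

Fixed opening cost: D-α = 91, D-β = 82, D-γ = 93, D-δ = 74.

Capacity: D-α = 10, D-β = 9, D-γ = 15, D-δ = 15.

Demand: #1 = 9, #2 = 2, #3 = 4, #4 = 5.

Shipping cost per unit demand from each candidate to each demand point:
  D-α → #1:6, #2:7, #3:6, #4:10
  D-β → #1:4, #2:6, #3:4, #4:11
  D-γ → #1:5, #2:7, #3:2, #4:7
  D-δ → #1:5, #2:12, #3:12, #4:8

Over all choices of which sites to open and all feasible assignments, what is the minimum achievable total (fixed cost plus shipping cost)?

268

Open {D-β, D-γ}; cheapest assignment that respects the capacities:
  D-β (cap 9, load 9): #1 — cost 9×4 = 36
  D-γ (cap 15, load 11): #2, #3, #4 — cost 2×7 + 4×2 + 5×7 = 57
  Shipping 93, fixed 175 → total 268.
  Any other capacity-feasible assignment to {D-β, D-γ} ships for at least 93.
Compare {D-β, D-δ}: its best feasible assignment gives total 269.
Compare {D-γ, D-δ}: its best feasible assignment gives total 269.
Every other set of open sites that can feasibly serve all demand totals ≥ 269 even under its best assignment. Minimum: 268.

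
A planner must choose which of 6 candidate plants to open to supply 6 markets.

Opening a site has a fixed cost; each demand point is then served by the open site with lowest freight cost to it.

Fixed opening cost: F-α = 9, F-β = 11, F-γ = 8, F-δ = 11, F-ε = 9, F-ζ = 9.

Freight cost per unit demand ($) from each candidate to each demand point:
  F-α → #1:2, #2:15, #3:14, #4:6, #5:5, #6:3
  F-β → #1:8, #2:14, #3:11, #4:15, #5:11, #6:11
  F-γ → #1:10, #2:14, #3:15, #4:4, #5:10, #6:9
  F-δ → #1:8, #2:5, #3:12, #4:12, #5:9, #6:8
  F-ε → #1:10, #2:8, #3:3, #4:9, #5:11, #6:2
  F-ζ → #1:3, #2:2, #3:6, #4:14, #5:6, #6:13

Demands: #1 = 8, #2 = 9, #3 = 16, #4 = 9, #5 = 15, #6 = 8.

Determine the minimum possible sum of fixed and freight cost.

Open {F-α, F-γ, F-ε, F-ζ}: assign each demand point to its cheapest open site.
  #1→F-α 8×2=16, #2→F-ζ 9×2=18, #3→F-ε 16×3=48, #4→F-γ 9×4=36, #5→F-α 15×5=75, #6→F-ε 8×2=16
  freight cost 209, fixed 35 → total 244.
Compare {F-α, F-ε, F-ζ}: freight cost 227 + fixed 27 = 254.
Compare {F-α, F-β, F-γ, F-ε, F-ζ}: freight cost 209 + fixed 46 = 255.
Compare {F-α, F-γ, F-δ, F-ε, F-ζ}: freight cost 209 + fixed 46 = 255.
All other subsets cost ≥ 254. Minimum total cost: 244.

244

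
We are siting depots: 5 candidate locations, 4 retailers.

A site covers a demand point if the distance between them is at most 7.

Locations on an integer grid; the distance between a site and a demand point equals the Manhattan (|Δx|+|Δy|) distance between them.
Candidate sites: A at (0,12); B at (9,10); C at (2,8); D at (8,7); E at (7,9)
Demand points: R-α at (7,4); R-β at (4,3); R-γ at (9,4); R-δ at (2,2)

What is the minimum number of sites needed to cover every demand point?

Coverage sets (demand points within 7 of each site):
  A: {}
  B: {R-γ}
  C: {R-β, R-δ}
  D: {R-α, R-γ}
  E: {R-α, R-γ}
No single site covers all 4 demand points.
But {C, D} covers everything, so the minimum is 2.

2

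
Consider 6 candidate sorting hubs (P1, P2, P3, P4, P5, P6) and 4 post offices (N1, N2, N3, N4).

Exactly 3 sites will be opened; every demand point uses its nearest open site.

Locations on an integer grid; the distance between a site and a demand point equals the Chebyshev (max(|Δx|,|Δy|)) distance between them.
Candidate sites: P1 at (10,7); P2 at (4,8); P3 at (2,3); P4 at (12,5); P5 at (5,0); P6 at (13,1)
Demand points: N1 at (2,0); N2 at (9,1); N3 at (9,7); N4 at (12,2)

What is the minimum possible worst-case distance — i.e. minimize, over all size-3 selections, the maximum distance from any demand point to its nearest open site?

Open {P1, P3, P4}.
  Farthest demand point is N2 at distance 4 (to P4); all others are ≤ 4.
With {P1, P3, P6} the worst case is 4.
With {P1, P4, P5} the worst case is 4.
No size-3 selection achieves below 4.

4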